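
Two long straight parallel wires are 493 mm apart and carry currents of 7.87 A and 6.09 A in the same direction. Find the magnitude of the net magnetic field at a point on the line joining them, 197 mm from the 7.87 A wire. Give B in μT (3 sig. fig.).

Each long wire gives B = μ₀I/(2πd). Distances are d₁ = 0.197 m and d₂ = 0.296 m.
B₁ = 7.99×10⁻⁶ T, B₂ = 4.11×10⁻⁶ T.
Between parallel currents the two contributions point in opposite directions, so they subtract. B = |B₁ − B₂| = |7.99×10⁻⁶ − 4.11×10⁻⁶| = 3.87×10⁻⁶ T.

B ≈ 3.87 μT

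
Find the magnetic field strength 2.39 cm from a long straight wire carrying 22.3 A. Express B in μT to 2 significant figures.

For an infinitely long straight wire, B = μ₀I/(2πd).
B = (4π×10⁻⁷ × 22.3) / (2π × 0.0239) = 1.87×10⁻⁴ T.

B ≈ 190 μT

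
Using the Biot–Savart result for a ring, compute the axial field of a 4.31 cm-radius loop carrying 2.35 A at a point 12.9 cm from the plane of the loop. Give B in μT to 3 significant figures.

B ≈ 1.09 μT

On the axis of a circular loop, B = μ₀IR² / [2(R²+z²)^(3/2)].
R² + z² = (0.0431)² + (0.129)² = 0.0185 m², and (R²+z²)^(3/2) = 2.52×10⁻³ m³.
B = (4π×10⁻⁷ × 2.35 × 0.001858) / (2 × 2.52×10⁻³) = 1.09×10⁻⁶ T.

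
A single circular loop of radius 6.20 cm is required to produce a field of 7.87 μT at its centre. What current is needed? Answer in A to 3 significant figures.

I ≈ 0.777 A

At the centre of a circular loop B = μ₀I/(2R), so I = 2RB/μ₀.
With R = 0.062 m, I = 2 × 0.062 × 7.87×10⁻⁶ / (4π×10⁻⁷) = 0.777 A.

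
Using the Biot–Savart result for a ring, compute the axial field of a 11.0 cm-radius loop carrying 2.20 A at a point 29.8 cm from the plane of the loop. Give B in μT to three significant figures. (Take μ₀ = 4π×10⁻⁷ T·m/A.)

On the axis of a circular loop, B = μ₀IR² / [2(R²+z²)^(3/2)].
R² + z² = (0.11)² + (0.298)² = 0.1009 m², and (R²+z²)^(3/2) = 3.21×10⁻² m³.
B = (4π×10⁻⁷ × 2.20 × 0.0121) / (2 × 3.21×10⁻²) = 5.22×10⁻⁷ T.

B ≈ 0.522 μT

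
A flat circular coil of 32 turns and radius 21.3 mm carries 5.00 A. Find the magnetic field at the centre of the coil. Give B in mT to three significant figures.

B ≈ 4.72 mT

For an N-turn flat coil, B = Nμ₀I/(2R) with R = 0.0213 m.
B = 32 × 1.47×10⁻⁴ T = 4.72×10⁻³ T.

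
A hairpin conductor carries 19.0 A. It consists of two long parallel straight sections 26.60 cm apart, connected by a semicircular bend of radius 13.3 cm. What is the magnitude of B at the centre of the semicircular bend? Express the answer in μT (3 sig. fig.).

The semicircular arc contributes B_arc = μ₀I·π/(4πR) = μ₀I/(4R) = 4.49×10⁻⁵ T.
Each semi-infinite lead is at perpendicular distance R = 0.133 m from the centre, with the perpendicular foot at its near end, so it contributes μ₀I/(4πR); both point the same way, together 2.86×10⁻⁵ T.
Arc and leads all point the same direction: B = 4.49×10⁻⁵ + 2.86×10⁻⁵ = 7.35×10⁻⁵ T.

B ≈ 73.5 μT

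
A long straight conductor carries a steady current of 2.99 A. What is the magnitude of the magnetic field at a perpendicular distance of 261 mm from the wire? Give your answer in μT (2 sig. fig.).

For an infinitely long straight wire, B = μ₀I/(2πd).
B = (4π×10⁻⁷ × 2.99) / (2π × 0.261) = 2.29×10⁻⁶ T.

B ≈ 2.3 μT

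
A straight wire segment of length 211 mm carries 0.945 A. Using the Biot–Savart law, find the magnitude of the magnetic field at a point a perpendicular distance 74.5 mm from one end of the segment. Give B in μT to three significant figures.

B ≈ 1.20 μT

For a finite straight segment, B = (μ₀I/4πd)(sinθ₁ + sinθ₂), where θ₁, θ₂ are the angles from the perpendicular to each end.
The perpendicular foot is at one end, so the two end-offsets along the wire are 0 and L = 0.211 m.
sinθ₁ = 0/√(0²+0.0745²) = 0.0000; sinθ₂ = 0.211/√(0.211²+0.0745²) = 0.9429.
B = (4π×10⁻⁷ × 0.945) / (4π × 0.0745) × (0.0000 + 0.9429) = 1.20×10⁻⁶ T.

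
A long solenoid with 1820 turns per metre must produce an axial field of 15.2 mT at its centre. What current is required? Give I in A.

Inside a long solenoid B = μ₀nI with n = 1820 m⁻¹, so I = B/(μ₀n).
I = 1.52×10⁻² / (4π×10⁻⁷ × 1820) = 6.65 A.

I ≈ 6.65 A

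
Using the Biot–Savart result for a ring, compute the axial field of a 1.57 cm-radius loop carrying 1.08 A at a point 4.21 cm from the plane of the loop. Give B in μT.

On the axis of a circular loop, B = μ₀IR² / [2(R²+z²)^(3/2)].
R² + z² = (0.0157)² + (0.0421)² = 0.002019 m², and (R²+z²)^(3/2) = 9.07×10⁻⁵ m³.
B = (4π×10⁻⁷ × 1.08 × 0.0002465) / (2 × 9.07×10⁻⁵) = 1.84×10⁻⁶ T.

B ≈ 1.84 μT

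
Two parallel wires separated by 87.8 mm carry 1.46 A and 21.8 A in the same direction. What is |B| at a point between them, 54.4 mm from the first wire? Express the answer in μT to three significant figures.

Each long wire gives B = μ₀I/(2πd). Distances are d₁ = 0.0544 m and d₂ = 0.0334 m.
B₁ = 5.37×10⁻⁶ T, B₂ = 1.31×10⁻⁴ T.
Between parallel currents the two contributions point in opposite directions, so they subtract. B = |B₁ − B₂| = |5.37×10⁻⁶ − 1.31×10⁻⁴| = 1.25×10⁻⁴ T.

B ≈ 125 μT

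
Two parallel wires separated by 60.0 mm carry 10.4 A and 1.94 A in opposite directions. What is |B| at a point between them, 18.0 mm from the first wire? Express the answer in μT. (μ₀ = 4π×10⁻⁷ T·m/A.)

B ≈ 125 μT

Each long wire gives B = μ₀I/(2πd). Distances are d₁ = 0.018 m and d₂ = 0.042 m.
B₁ = 1.16×10⁻⁴ T, B₂ = 9.24×10⁻⁶ T.
Between antiparallel currents both contributions point the same way, so they add. B = B₁ + B₂ = 1.16×10⁻⁴ + 9.24×10⁻⁶ = 1.25×10⁻⁴ T.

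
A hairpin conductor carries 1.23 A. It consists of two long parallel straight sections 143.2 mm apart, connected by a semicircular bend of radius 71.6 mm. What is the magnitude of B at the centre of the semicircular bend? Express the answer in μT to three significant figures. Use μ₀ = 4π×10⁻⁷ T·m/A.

The semicircular arc contributes B_arc = μ₀I·π/(4πR) = μ₀I/(4R) = 5.40×10⁻⁶ T.
Each semi-infinite lead is at perpendicular distance R = 0.0716 m from the centre, with the perpendicular foot at its near end, so it contributes μ₀I/(4πR); both point the same way, together 3.44×10⁻⁶ T.
Arc and leads all point the same direction: B = 5.40×10⁻⁶ + 3.44×10⁻⁶ = 8.83×10⁻⁶ T.

B ≈ 8.83 μT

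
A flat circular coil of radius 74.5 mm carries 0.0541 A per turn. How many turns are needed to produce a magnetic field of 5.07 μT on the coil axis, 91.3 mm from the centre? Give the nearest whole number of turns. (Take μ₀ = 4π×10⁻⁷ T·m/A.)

For an N-turn coil, B = Nμ₀IR²/[2(R²+z²)^(3/2)]. A single turn gives B₁ = 1.15×10⁻⁷ T with R = 0.0745 m, z = 0.0913 m.
N = B/B₁ = 5.07×10⁻⁶ / 1.15×10⁻⁷ = 43.97.

N = 44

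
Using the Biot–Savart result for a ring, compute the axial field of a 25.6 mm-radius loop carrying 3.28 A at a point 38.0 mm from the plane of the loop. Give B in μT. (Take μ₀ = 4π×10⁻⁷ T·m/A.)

B ≈ 14.0 μT

On the axis of a circular loop, B = μ₀IR² / [2(R²+z²)^(3/2)].
R² + z² = (0.0256)² + (0.038)² = 0.002099 m², and (R²+z²)^(3/2) = 9.62×10⁻⁵ m³.
B = (4π×10⁻⁷ × 3.28 × 0.0006554) / (2 × 9.62×10⁻⁵) = 1.40×10⁻⁵ T.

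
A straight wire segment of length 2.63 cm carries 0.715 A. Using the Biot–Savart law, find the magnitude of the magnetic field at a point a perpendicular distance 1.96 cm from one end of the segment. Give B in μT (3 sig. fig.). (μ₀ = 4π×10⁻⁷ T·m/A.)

For a finite straight segment, B = (μ₀I/4πd)(sinθ₁ + sinθ₂), where θ₁, θ₂ are the angles from the perpendicular to each end.
The perpendicular foot is at one end, so the two end-offsets along the wire are 0 and L = 0.0263 m.
sinθ₁ = 0/√(0²+0.0196²) = 0.0000; sinθ₂ = 0.0263/√(0.0263²+0.0196²) = 0.8018.
B = (4π×10⁻⁷ × 0.715) / (4π × 0.0196) × (0.0000 + 0.8018) = 2.93×10⁻⁶ T.

B ≈ 2.93 μT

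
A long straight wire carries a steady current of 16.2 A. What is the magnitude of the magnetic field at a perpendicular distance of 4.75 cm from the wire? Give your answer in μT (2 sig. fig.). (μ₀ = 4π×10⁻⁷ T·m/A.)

B ≈ 68 μT

For an infinitely long straight wire, B = μ₀I/(2πd).
B = (4π×10⁻⁷ × 16.2) / (2π × 0.0475) = 6.82×10⁻⁵ T.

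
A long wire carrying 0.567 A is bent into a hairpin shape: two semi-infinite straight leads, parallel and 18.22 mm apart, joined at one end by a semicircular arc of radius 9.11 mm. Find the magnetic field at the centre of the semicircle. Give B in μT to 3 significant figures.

The semicircular arc contributes B_arc = μ₀I·π/(4πR) = μ₀I/(4R) = 1.96×10⁻⁵ T.
Each semi-infinite lead is at perpendicular distance R = 0.00911 m from the centre, with the perpendicular foot at its near end, so it contributes μ₀I/(4πR); both point the same way, together 1.24×10⁻⁵ T.
Arc and leads all point the same direction: B = 1.96×10⁻⁵ + 1.24×10⁻⁵ = 3.20×10⁻⁵ T.

B ≈ 32.0 μT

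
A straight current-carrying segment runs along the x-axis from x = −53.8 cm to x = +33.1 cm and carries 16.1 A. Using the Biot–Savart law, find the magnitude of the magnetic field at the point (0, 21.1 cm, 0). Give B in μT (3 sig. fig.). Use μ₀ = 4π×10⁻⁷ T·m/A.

B ≈ 13.5 μT

For a finite straight segment, B = (μ₀I/4πd)(sinθ₁ + sinθ₂), where θ₁, θ₂ are the angles from the perpendicular to each end.
The perpendicular distance is d = 0.211 m; the end-offsets along the wire are a = 0.538 m and b = 0.331 m.
sinθ₁ = 0.538/√(0.538²+0.211²) = 0.9310; sinθ₂ = 0.331/√(0.331²+0.211²) = 0.8432.
B = (4π×10⁻⁷ × 16.1) / (4π × 0.211) × (0.9310 + 0.8432) = 1.35×10⁻⁵ T.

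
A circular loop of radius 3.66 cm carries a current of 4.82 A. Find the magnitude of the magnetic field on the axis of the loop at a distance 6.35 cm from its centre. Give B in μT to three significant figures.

B ≈ 10.3 μT

On the axis of a circular loop, B = μ₀IR² / [2(R²+z²)^(3/2)].
R² + z² = (0.0366)² + (0.0635)² = 0.005372 m², and (R²+z²)^(3/2) = 3.94×10⁻⁴ m³.
B = (4π×10⁻⁷ × 4.82 × 0.00134) / (2 × 3.94×10⁻⁴) = 1.03×10⁻⁵ T.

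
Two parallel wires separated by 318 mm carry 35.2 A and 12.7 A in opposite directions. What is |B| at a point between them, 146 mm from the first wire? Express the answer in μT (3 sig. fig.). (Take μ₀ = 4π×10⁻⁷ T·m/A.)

Each long wire gives B = μ₀I/(2πd). Distances are d₁ = 0.146 m and d₂ = 0.172 m.
B₁ = 4.82×10⁻⁵ T, B₂ = 1.48×10⁻⁵ T.
Between antiparallel currents both contributions point the same way, so they add. B = B₁ + B₂ = 4.82×10⁻⁵ + 1.48×10⁻⁵ = 6.30×10⁻⁵ T.

B ≈ 63.0 μT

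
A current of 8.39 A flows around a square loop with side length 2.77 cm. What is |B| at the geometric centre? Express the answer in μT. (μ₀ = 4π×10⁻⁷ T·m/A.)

Each side is a finite straight segment at perpendicular distance d = a/(2 tan(π/4)) = 0.01385 m from the centre, with end-angles ±π/4.
One side contributes B₁ = (μ₀I/4πd)·2 sin(π/4) = 8.57×10⁻⁵ T.
All 4 sides add in the same direction: B = 4 × 8.57×10⁻⁵ = 3.43×10⁻⁴ T.

B ≈ 343 μT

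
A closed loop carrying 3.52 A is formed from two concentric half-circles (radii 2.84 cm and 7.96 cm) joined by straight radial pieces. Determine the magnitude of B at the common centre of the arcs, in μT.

B ≈ 25.0 μT

The radial connectors point toward the centre, so dl × r̂ = 0 and they contribute nothing.
Each semicircle gives μ₀I/(4R): inner arc 3.89×10⁻⁵ T, outer arc 1.39×10⁻⁵ T.
The two arcs carry current in opposite angular senses, so their fields oppose: B = |3.89×10⁻⁵ − 1.39×10⁻⁵| = 2.50×10⁻⁵ T.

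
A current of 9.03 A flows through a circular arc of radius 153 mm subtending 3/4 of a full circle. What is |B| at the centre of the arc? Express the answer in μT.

B ≈ 27.8 μT

The Biot–Savart field of a circular arc at its centre is B = μ₀Iφ/(4πR), with φ = 4.712 rad.
B = (4π×10⁻⁷ × 9.03 × 4.712) / (4π × 0.153) = 2.78×10⁻⁵ T.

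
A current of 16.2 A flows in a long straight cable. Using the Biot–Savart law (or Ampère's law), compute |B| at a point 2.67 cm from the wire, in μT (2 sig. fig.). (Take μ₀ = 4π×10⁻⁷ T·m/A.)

B ≈ 120 μT

For an infinitely long straight wire, B = μ₀I/(2πd).
B = (4π×10⁻⁷ × 16.2) / (2π × 0.0267) = 1.21×10⁻⁴ T.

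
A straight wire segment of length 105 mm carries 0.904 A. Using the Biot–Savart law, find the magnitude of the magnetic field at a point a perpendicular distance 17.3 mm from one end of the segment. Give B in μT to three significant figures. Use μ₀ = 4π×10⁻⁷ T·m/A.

B ≈ 5.16 μT

For a finite straight segment, B = (μ₀I/4πd)(sinθ₁ + sinθ₂), where θ₁, θ₂ are the angles from the perpendicular to each end.
The perpendicular foot is at one end, so the two end-offsets along the wire are 0 and L = 0.105 m.
sinθ₁ = 0/√(0²+0.0173²) = 0.0000; sinθ₂ = 0.105/√(0.105²+0.0173²) = 0.9867.
B = (4π×10⁻⁷ × 0.904) / (4π × 0.0173) × (0.0000 + 0.9867) = 5.16×10⁻⁶ T.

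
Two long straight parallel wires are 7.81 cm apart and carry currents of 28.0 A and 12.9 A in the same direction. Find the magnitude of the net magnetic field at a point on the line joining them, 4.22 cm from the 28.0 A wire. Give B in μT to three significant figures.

Each long wire gives B = μ₀I/(2πd). Distances are d₁ = 0.0422 m and d₂ = 0.0359 m.
B₁ = 1.33×10⁻⁴ T, B₂ = 7.19×10⁻⁵ T.
Between parallel currents the two contributions point in opposite directions, so they subtract. B = |B₁ − B₂| = |1.33×10⁻⁴ − 7.19×10⁻⁵| = 6.08×10⁻⁵ T.

B ≈ 60.8 μT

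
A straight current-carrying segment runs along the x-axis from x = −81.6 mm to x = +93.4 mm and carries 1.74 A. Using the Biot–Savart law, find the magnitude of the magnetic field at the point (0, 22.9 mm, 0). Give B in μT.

For a finite straight segment, B = (μ₀I/4πd)(sinθ₁ + sinθ₂), where θ₁, θ₂ are the angles from the perpendicular to each end.
The perpendicular distance is d = 0.0229 m; the end-offsets along the wire are a = 0.0816 m and b = 0.0934 m.
sinθ₁ = 0.0816/√(0.0816²+0.0229²) = 0.9628; sinθ₂ = 0.0934/√(0.0934²+0.0229²) = 0.9712.
B = (4π×10⁻⁷ × 1.74) / (4π × 0.0229) × (0.9628 + 0.9712) = 1.47×10⁻⁵ T.

B ≈ 14.7 μT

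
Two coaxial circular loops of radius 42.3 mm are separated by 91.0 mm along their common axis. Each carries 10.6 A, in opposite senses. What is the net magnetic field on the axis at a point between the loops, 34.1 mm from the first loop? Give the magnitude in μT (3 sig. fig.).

Each loop contributes B = μ₀IR²/[2(R²+z²)^(3/2)] on the axis, with z measured from that loop.
Loop 1 (z = 0.0341 m): B₁ = 7.43×10⁻⁵ T. Loop 2 (z = 0.0569 m): B₂ = 3.34×10⁻⁵ T.
The fields oppose: B = |B₁ − B₂| = 4.09×10⁻⁵ T.

B ≈ 40.9 μT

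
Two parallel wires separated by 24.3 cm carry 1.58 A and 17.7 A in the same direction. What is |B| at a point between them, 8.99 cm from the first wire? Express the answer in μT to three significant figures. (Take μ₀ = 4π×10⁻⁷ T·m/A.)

Each long wire gives B = μ₀I/(2πd). Distances are d₁ = 0.0899 m and d₂ = 0.1531 m.
B₁ = 3.52×10⁻⁶ T, B₂ = 2.31×10⁻⁵ T.
Between parallel currents the two contributions point in opposite directions, so they subtract. B = |B₁ − B₂| = |3.52×10⁻⁶ − 2.31×10⁻⁵| = 1.96×10⁻⁵ T.

B ≈ 19.6 μT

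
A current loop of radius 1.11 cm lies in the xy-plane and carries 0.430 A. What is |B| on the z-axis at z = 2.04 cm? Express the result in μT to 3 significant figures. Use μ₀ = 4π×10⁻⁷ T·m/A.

On the axis of a circular loop, B = μ₀IR² / [2(R²+z²)^(3/2)].
R² + z² = (0.0111)² + (0.0204)² = 0.0005394 m², and (R²+z²)^(3/2) = 1.25×10⁻⁵ m³.
B = (4π×10⁻⁷ × 0.430 × 0.0001232) / (2 × 1.25×10⁻⁵) = 2.66×10⁻⁶ T.

B ≈ 2.66 μT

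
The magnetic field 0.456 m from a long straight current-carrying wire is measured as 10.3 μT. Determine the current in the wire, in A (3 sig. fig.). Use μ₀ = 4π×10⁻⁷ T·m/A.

I ≈ 23.5 A

For a long straight wire B = μ₀I/(2πd), so I = 2πdB/μ₀.
I = 2π × 0.456 × 1.03×10⁻⁵ / (4π×10⁻⁷) = 23.5 A.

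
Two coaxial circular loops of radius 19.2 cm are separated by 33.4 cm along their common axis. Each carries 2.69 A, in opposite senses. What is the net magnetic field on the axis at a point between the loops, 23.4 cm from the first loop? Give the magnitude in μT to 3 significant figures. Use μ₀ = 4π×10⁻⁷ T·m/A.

Each loop contributes B = μ₀IR²/[2(R²+z²)^(3/2)] on the axis, with z measured from that loop.
Loop 1 (z = 0.234 m): B₁ = 2.25×10⁻⁶ T. Loop 2 (z = 0.1 m): B₂ = 6.14×10⁻⁶ T.
The fields oppose: B = |B₁ − B₂| = 3.89×10⁻⁶ T.

B ≈ 3.89 μT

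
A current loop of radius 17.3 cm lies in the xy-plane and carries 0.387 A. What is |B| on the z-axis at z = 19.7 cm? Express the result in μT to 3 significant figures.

On the axis of a circular loop, B = μ₀IR² / [2(R²+z²)^(3/2)].
R² + z² = (0.173)² + (0.197)² = 0.06874 m², and (R²+z²)^(3/2) = 1.80×10⁻² m³.
B = (4π×10⁻⁷ × 0.387 × 0.02993) / (2 × 1.80×10⁻²) = 4.04×10⁻⁷ T.

B ≈ 0.404 μT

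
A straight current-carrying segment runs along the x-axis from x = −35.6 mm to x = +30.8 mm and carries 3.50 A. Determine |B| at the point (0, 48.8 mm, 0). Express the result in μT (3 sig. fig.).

For a finite straight segment, B = (μ₀I/4πd)(sinθ₁ + sinθ₂), where θ₁, θ₂ are the angles from the perpendicular to each end.
The perpendicular distance is d = 0.0488 m; the end-offsets along the wire are a = 0.0356 m and b = 0.0308 m.
sinθ₁ = 0.0356/√(0.0356²+0.0488²) = 0.5894; sinθ₂ = 0.0308/√(0.0308²+0.0488²) = 0.5337.
B = (4π×10⁻⁷ × 3.50) / (4π × 0.0488) × (0.5894 + 0.5337) = 8.05×10⁻⁶ T.

B ≈ 8.05 μT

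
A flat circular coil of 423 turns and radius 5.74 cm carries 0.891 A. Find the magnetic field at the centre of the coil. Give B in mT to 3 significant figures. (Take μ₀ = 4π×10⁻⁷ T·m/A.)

For an N-turn flat coil, B = Nμ₀I/(2R) with R = 0.0574 m.
B = 423 × 9.75×10⁻⁶ T = 4.13×10⁻³ T.

B ≈ 4.13 mT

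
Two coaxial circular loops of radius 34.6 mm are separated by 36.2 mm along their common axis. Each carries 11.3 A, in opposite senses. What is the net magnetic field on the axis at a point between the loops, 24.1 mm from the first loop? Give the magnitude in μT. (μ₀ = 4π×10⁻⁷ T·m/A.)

B ≈ 59.2 μT

Each loop contributes B = μ₀IR²/[2(R²+z²)^(3/2)] on the axis, with z measured from that loop.
Loop 1 (z = 0.0241 m): B₁ = 1.13×10⁻⁴ T. Loop 2 (z = 0.0121 m): B₂ = 1.73×10⁻⁴ T.
The fields oppose: B = |B₁ − B₂| = 5.92×10⁻⁵ T.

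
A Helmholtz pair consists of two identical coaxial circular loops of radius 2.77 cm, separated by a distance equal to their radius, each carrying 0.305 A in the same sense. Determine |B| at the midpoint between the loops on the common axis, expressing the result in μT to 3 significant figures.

B ≈ 9.90 μT

Each loop contributes B = μ₀IR²/[2(R²+z²)^(3/2)] on the axis, with z measured from that loop.
Loop 1 (z = 0.01385 m): B₁ = 4.95×10⁻⁶ T. Loop 2 (z = 0.01385 m): B₂ = 4.95×10⁻⁶ T.
The fields add: B = B₁ + B₂ = 9.90×10⁻⁶ T.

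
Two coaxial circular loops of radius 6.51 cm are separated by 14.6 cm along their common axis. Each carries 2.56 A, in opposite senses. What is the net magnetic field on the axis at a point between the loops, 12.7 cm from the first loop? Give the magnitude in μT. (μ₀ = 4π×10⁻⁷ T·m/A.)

Each loop contributes B = μ₀IR²/[2(R²+z²)^(3/2)] on the axis, with z measured from that loop.
Loop 1 (z = 0.127 m): B₁ = 2.35×10⁻⁶ T. Loop 2 (z = 0.019 m): B₂ = 2.19×10⁻⁵ T.
The fields oppose: B = |B₁ − B₂| = 1.95×10⁻⁵ T.

B ≈ 19.5 μT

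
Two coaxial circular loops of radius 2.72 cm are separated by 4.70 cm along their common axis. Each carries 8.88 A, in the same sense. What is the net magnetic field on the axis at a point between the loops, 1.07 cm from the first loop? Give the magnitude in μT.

B ≈ 210 μT

Each loop contributes B = μ₀IR²/[2(R²+z²)^(3/2)] on the axis, with z measured from that loop.
Loop 1 (z = 0.0107 m): B₁ = 1.65×10⁻⁴ T. Loop 2 (z = 0.0363 m): B₂ = 4.42×10⁻⁵ T.
The fields add: B = B₁ + B₂ = 2.10×10⁻⁴ T.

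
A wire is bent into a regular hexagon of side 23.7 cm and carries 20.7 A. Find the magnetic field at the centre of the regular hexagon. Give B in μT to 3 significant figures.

Each side is a finite straight segment at perpendicular distance d = a/(2 tan(π/6)) = 0.2052 m from the centre, with end-angles ±π/6.
One side contributes B₁ = (μ₀I/4πd)·2 sin(π/6) = 1.01×10⁻⁵ T.
All 6 sides add in the same direction: B = 6 × 1.01×10⁻⁵ = 6.05×10⁻⁵ T.

B ≈ 60.5 μT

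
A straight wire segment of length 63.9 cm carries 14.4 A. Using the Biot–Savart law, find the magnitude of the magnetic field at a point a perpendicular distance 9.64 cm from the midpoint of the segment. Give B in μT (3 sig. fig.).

For a finite straight segment, B = (μ₀I/4πd)(sinθ₁ + sinθ₂), where θ₁, θ₂ are the angles from the perpendicular to each end.
The perpendicular from the point meets the wire at its midpoint, so each end is L/2 = 0.3195 m away along the wire.
sinθ₁ = 0.3195/√(0.3195²+0.0964²) = 0.9574; sinθ₂ = 0.3195/√(0.3195²+0.0964²) = 0.9574.
B = (4π×10⁻⁷ × 14.4) / (4π × 0.0964) × (0.9574 + 0.9574) = 2.86×10⁻⁵ T.

B ≈ 28.6 μT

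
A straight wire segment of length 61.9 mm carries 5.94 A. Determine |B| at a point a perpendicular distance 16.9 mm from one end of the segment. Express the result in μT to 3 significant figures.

B ≈ 33.9 μT

For a finite straight segment, B = (μ₀I/4πd)(sinθ₁ + sinθ₂), where θ₁, θ₂ are the angles from the perpendicular to each end.
The perpendicular foot is at one end, so the two end-offsets along the wire are 0 and L = 0.0619 m.
sinθ₁ = 0/√(0²+0.0169²) = 0.0000; sinθ₂ = 0.0619/√(0.0619²+0.0169²) = 0.9647.
B = (4π×10⁻⁷ × 5.94) / (4π × 0.0169) × (0.0000 + 0.9647) = 3.39×10⁻⁵ T.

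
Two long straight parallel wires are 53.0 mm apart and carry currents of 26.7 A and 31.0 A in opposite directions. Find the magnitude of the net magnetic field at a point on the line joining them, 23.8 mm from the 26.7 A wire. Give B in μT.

Each long wire gives B = μ₀I/(2πd). Distances are d₁ = 0.0238 m and d₂ = 0.0292 m.
B₁ = 2.24×10⁻⁴ T, B₂ = 2.12×10⁻⁴ T.
Between antiparallel currents both contributions point the same way, so they add. B = B₁ + B₂ = 2.24×10⁻⁴ + 2.12×10⁻⁴ = 4.37×10⁻⁴ T.

B ≈ 437 μT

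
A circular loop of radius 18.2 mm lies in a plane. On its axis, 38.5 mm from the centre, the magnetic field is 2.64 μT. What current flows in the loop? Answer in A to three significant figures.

I ≈ 0.980 A

On the axis of a loop, B = μ₀IR²/[2(R²+z²)^(3/2)], so I = 2B(R²+z²)^(3/2)/(μ₀R²).
R² + z² = 0.0003312 + 0.001482 = 0.001813 m²; raised to 3/2 gives 7.72×10⁻⁵ m³.
I = 2 × 2.64×10⁻⁶ × 7.72×10⁻⁵ / (1.26×10⁻⁶ × 0.0003312) = 0.980 A.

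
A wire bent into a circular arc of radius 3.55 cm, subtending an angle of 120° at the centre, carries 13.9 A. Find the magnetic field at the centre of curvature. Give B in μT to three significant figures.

B ≈ 82.0 μT

The Biot–Savart field of a circular arc at its centre is B = μ₀Iφ/(4πR), with φ = 2.094 rad.
B = (4π×10⁻⁷ × 13.9 × 2.094) / (4π × 0.0355) = 8.20×10⁻⁵ T.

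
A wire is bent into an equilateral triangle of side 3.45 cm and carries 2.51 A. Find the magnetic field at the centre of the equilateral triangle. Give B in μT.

Each side is a finite straight segment at perpendicular distance d = a/(2 tan(π/3)) = 0.009959 m from the centre, with end-angles ±π/3.
One side contributes B₁ = (μ₀I/4πd)·2 sin(π/3) = 4.37×10⁻⁵ T.
All 3 sides add in the same direction: B = 3 × 4.37×10⁻⁵ = 1.31×10⁻⁴ T.

B ≈ 131 μT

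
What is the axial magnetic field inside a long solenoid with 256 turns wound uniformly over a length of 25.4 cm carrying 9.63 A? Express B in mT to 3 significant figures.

B ≈ 12.2 mT

Inside a long solenoid, B = μ₀nI with n = 1008 turns/m.
B = 4π×10⁻⁷ × 1008 × 9.63 = 1.22×10⁻² T.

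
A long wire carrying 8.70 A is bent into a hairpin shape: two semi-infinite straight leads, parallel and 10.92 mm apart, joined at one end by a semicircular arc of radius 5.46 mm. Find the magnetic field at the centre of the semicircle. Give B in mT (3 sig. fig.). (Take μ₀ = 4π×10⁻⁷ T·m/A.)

B ≈ 0.819 mT

The semicircular arc contributes B_arc = μ₀I·π/(4πR) = μ₀I/(4R) = 5.01×10⁻⁴ T.
Each semi-infinite lead is at perpendicular distance R = 0.00546 m from the centre, with the perpendicular foot at its near end, so it contributes μ₀I/(4πR); both point the same way, together 3.19×10⁻⁴ T.
Arc and leads all point the same direction: B = 5.01×10⁻⁴ + 3.19×10⁻⁴ = 8.19×10⁻⁴ T.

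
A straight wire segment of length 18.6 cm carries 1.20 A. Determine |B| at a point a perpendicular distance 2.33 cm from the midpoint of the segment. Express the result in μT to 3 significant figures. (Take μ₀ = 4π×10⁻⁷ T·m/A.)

B ≈ 9.99 μT

For a finite straight segment, B = (μ₀I/4πd)(sinθ₁ + sinθ₂), where θ₁, θ₂ are the angles from the perpendicular to each end.
The perpendicular from the point meets the wire at its midpoint, so each end is L/2 = 0.093 m away along the wire.
sinθ₁ = 0.093/√(0.093²+0.0233²) = 0.9700; sinθ₂ = 0.093/√(0.093²+0.0233²) = 0.9700.
B = (4π×10⁻⁷ × 1.20) / (4π × 0.0233) × (0.9700 + 0.9700) = 9.99×10⁻⁶ T.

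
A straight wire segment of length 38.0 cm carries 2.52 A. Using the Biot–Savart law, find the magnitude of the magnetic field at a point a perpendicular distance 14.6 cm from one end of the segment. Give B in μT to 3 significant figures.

B ≈ 1.61 μT

For a finite straight segment, B = (μ₀I/4πd)(sinθ₁ + sinθ₂), where θ₁, θ₂ are the angles from the perpendicular to each end.
The perpendicular foot is at one end, so the two end-offsets along the wire are 0 and L = 0.38 m.
sinθ₁ = 0/√(0²+0.146²) = 0.0000; sinθ₂ = 0.38/√(0.38²+0.146²) = 0.9335.
B = (4π×10⁻⁷ × 2.52) / (4π × 0.146) × (0.0000 + 0.9335) = 1.61×10⁻⁶ T.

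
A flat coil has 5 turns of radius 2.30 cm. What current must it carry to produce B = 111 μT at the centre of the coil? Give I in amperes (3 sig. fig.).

I ≈ 0.813 A

For an N-turn coil, B = Nμ₀I/(2R) with R = 0.023 m, so I = 2RB/(Nμ₀) = 2 × 0.023 × 1.11×10⁻⁴ / (5 × 4π×10⁻⁷) = 0.813 A.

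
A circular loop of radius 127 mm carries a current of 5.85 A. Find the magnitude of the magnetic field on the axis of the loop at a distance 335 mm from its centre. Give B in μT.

On the axis of a circular loop, B = μ₀IR² / [2(R²+z²)^(3/2)].
R² + z² = (0.127)² + (0.335)² = 0.1284 m², and (R²+z²)^(3/2) = 4.60×10⁻² m³.
B = (4π×10⁻⁷ × 5.85 × 0.01613) / (2 × 4.60×10⁻²) = 1.29×10⁻⁶ T.

B ≈ 1.29 μT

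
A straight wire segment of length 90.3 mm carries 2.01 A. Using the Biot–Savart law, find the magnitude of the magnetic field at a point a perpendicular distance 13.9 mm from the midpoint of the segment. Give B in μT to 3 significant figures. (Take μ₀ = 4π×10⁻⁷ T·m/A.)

For a finite straight segment, B = (μ₀I/4πd)(sinθ₁ + sinθ₂), where θ₁, θ₂ are the angles from the perpendicular to each end.
The perpendicular from the point meets the wire at its midpoint, so each end is L/2 = 0.04515 m away along the wire.
sinθ₁ = 0.04515/√(0.04515²+0.0139²) = 0.9557; sinθ₂ = 0.04515/√(0.04515²+0.0139²) = 0.9557.
B = (4π×10⁻⁷ × 2.01) / (4π × 0.0139) × (0.9557 + 0.9557) = 2.76×10⁻⁵ T.

B ≈ 27.6 μT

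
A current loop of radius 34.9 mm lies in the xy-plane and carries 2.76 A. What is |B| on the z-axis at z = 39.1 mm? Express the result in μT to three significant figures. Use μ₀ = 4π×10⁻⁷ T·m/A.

B ≈ 14.7 μT

On the axis of a circular loop, B = μ₀IR² / [2(R²+z²)^(3/2)].
R² + z² = (0.0349)² + (0.0391)² = 0.002747 m², and (R²+z²)^(3/2) = 1.44×10⁻⁴ m³.
B = (4π×10⁻⁷ × 2.76 × 0.001218) / (2 × 1.44×10⁻⁴) = 1.47×10⁻⁵ T.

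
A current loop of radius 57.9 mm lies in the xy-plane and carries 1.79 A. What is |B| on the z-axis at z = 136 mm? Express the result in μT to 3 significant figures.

B ≈ 1.17 μT

On the axis of a circular loop, B = μ₀IR² / [2(R²+z²)^(3/2)].
R² + z² = (0.0579)² + (0.136)² = 0.02185 m², and (R²+z²)^(3/2) = 3.23×10⁻³ m³.
B = (4π×10⁻⁷ × 1.79 × 0.003352) / (2 × 3.23×10⁻³) = 1.17×10⁻⁶ T.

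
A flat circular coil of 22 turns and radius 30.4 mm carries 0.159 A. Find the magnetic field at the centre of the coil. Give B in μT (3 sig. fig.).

For an N-turn flat coil, B = Nμ₀I/(2R) with R = 0.0304 m.
B = 22 × 3.29×10⁻⁶ T = 7.23×10⁻⁵ T.

B ≈ 72.3 μT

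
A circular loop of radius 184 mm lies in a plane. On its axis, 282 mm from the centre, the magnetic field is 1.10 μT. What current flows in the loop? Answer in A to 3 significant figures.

On the axis of a loop, B = μ₀IR²/[2(R²+z²)^(3/2)], so I = 2B(R²+z²)^(3/2)/(μ₀R²).
R² + z² = 0.03386 + 0.07952 = 0.1134 m²; raised to 3/2 gives 3.82×10⁻² m³.
I = 2 × 1.10×10⁻⁶ × 3.82×10⁻² / (1.26×10⁻⁶ × 0.03386) = 1.97 A.

I ≈ 1.97 A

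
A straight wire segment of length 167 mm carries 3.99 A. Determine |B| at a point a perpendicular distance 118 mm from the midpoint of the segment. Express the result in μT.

B ≈ 3.91 μT

For a finite straight segment, B = (μ₀I/4πd)(sinθ₁ + sinθ₂), where θ₁, θ₂ are the angles from the perpendicular to each end.
The perpendicular from the point meets the wire at its midpoint, so each end is L/2 = 0.0835 m away along the wire.
sinθ₁ = 0.0835/√(0.0835²+0.118²) = 0.5776; sinθ₂ = 0.0835/√(0.0835²+0.118²) = 0.5776.
B = (4π×10⁻⁷ × 3.99) / (4π × 0.118) × (0.5776 + 0.5776) = 3.91×10⁻⁶ T.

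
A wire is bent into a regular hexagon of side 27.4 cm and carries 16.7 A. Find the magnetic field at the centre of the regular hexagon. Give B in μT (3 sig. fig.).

B ≈ 42.2 μT

Each side is a finite straight segment at perpendicular distance d = a/(2 tan(π/6)) = 0.2373 m from the centre, with end-angles ±π/6.
One side contributes B₁ = (μ₀I/4πd)·2 sin(π/6) = 7.04×10⁻⁶ T.
All 6 sides add in the same direction: B = 6 × 7.04×10⁻⁶ = 4.22×10⁻⁵ T.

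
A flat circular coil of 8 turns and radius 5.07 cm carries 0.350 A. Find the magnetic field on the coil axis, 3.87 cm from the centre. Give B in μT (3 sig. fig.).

For an N-turn flat coil, B = Nμ₀IR²/[2(R²+z²)^(3/2)] with R = 0.0507 m, z = 0.0387 m.
B = 8 × 2.18×10⁻⁶ T = 1.74×10⁻⁵ T.

B ≈ 17.4 μT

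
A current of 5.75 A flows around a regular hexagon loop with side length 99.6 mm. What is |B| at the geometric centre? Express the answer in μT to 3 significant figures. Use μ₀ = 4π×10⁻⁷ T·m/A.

Each side is a finite straight segment at perpendicular distance d = a/(2 tan(π/6)) = 0.08626 m from the centre, with end-angles ±π/6.
One side contributes B₁ = (μ₀I/4πd)·2 sin(π/6) = 6.67×10⁻⁶ T.
All 6 sides add in the same direction: B = 6 × 6.67×10⁻⁶ = 4.00×10⁻⁵ T.

B ≈ 40.0 μT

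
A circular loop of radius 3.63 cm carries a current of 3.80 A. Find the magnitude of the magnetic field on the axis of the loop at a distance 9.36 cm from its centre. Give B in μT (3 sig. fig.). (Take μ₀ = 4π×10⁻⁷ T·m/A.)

On the axis of a circular loop, B = μ₀IR² / [2(R²+z²)^(3/2)].
R² + z² = (0.0363)² + (0.0936)² = 0.01008 m², and (R²+z²)^(3/2) = 1.01×10⁻³ m³.
B = (4π×10⁻⁷ × 3.80 × 0.001318) / (2 × 1.01×10⁻³) = 3.11×10⁻⁶ T.

B ≈ 3.11 μT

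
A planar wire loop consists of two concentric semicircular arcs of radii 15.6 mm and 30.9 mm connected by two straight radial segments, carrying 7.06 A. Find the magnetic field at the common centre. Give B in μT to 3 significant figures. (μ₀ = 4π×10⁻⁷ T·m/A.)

The radial connectors point toward the centre, so dl × r̂ = 0 and they contribute nothing.
Each semicircle gives μ₀I/(4R): inner arc 1.42×10⁻⁴ T, outer arc 7.18×10⁻⁵ T.
The two arcs carry current in opposite angular senses, so their fields oppose: B = |1.42×10⁻⁴ − 7.18×10⁻⁵| = 7.04×10⁻⁵ T.

B ≈ 70.4 μT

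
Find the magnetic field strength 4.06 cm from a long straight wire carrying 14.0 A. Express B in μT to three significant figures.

For an infinitely long straight wire, B = μ₀I/(2πd).
B = (4π×10⁻⁷ × 14.0) / (2π × 0.0406) = 6.90×10⁻⁵ T.

B ≈ 69.0 μT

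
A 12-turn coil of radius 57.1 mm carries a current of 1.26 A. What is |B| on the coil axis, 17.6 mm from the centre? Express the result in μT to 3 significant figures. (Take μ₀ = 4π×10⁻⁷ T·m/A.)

For an N-turn flat coil, B = Nμ₀IR²/[2(R²+z²)^(3/2)] with R = 0.0571 m, z = 0.0176 m.
B = 12 × 1.21×10⁻⁵ T = 1.45×10⁻⁴ T.

B ≈ 145 μT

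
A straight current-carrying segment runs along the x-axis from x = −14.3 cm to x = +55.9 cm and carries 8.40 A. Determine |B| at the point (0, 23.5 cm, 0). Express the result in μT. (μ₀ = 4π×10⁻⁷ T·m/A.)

B ≈ 5.15 μT

For a finite straight segment, B = (μ₀I/4πd)(sinθ₁ + sinθ₂), where θ₁, θ₂ are the angles from the perpendicular to each end.
The perpendicular distance is d = 0.235 m; the end-offsets along the wire are a = 0.143 m and b = 0.559 m.
sinθ₁ = 0.143/√(0.143²+0.235²) = 0.5198; sinθ₂ = 0.559/√(0.559²+0.235²) = 0.9219.
B = (4π×10⁻⁷ × 8.40) / (4π × 0.235) × (0.5198 + 0.9219) = 5.15×10⁻⁶ T.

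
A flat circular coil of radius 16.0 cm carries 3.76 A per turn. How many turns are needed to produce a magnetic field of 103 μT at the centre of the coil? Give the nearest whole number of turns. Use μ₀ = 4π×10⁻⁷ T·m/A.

N = 7

For an N-turn coil, B = Nμ₀I/(2R). A single turn gives B₁ = 1.48×10⁻⁵ T with R = 0.16 m.
N = B/B₁ = 1.03×10⁻⁴ / 1.48×10⁻⁵ = 6.98.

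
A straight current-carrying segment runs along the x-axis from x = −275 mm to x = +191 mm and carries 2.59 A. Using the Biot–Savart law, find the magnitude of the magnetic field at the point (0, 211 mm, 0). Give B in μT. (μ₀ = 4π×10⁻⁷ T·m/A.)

For a finite straight segment, B = (μ₀I/4πd)(sinθ₁ + sinθ₂), where θ₁, θ₂ are the angles from the perpendicular to each end.
The perpendicular distance is d = 0.211 m; the end-offsets along the wire are a = 0.275 m and b = 0.191 m.
sinθ₁ = 0.275/√(0.275²+0.211²) = 0.7934; sinθ₂ = 0.191/√(0.191²+0.211²) = 0.6711.
B = (4π×10⁻⁷ × 2.59) / (4π × 0.211) × (0.7934 + 0.6711) = 1.80×10⁻⁶ T.

B ≈ 1.80 μT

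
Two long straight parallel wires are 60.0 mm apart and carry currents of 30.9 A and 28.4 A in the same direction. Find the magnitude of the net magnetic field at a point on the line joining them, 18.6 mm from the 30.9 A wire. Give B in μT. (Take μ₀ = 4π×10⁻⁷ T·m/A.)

B ≈ 195 μT

Each long wire gives B = μ₀I/(2πd). Distances are d₁ = 0.0186 m and d₂ = 0.0414 m.
B₁ = 3.32×10⁻⁴ T, B₂ = 1.37×10⁻⁴ T.
Between parallel currents the two contributions point in opposite directions, so they subtract. B = |B₁ − B₂| = |3.32×10⁻⁴ − 1.37×10⁻⁴| = 1.95×10⁻⁴ T.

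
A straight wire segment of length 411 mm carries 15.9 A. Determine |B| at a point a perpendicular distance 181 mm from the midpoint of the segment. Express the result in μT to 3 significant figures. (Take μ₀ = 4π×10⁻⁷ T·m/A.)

B ≈ 13.2 μT

For a finite straight segment, B = (μ₀I/4πd)(sinθ₁ + sinθ₂), where θ₁, θ₂ are the angles from the perpendicular to each end.
The perpendicular from the point meets the wire at its midpoint, so each end is L/2 = 0.2055 m away along the wire.
sinθ₁ = 0.2055/√(0.2055²+0.181²) = 0.7504; sinθ₂ = 0.2055/√(0.2055²+0.181²) = 0.7504.
B = (4π×10⁻⁷ × 15.9) / (4π × 0.181) × (0.7504 + 0.7504) = 1.32×10⁻⁵ T.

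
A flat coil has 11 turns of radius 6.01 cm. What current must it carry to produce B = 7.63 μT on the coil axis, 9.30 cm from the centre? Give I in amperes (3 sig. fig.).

For an N-turn coil, B = Nμ₀IR²/[2(R²+z²)^(3/2)] with R = 0.0601 m, z = 0.093 m, so I = 2B(R²+z²)^(3/2)/(Nμ₀R²) = 2 × 7.63×10⁻⁶ × 1.36×10⁻³ / (11 × 4π×10⁻⁷ × 0.003612) = 0.415 A.

I ≈ 0.415 A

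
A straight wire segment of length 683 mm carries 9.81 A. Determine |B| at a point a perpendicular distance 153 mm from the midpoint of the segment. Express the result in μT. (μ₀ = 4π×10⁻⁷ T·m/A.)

B ≈ 11.7 μT

For a finite straight segment, B = (μ₀I/4πd)(sinθ₁ + sinθ₂), where θ₁, θ₂ are the angles from the perpendicular to each end.
The perpendicular from the point meets the wire at its midpoint, so each end is L/2 = 0.3415 m away along the wire.
sinθ₁ = 0.3415/√(0.3415²+0.153²) = 0.9126; sinθ₂ = 0.3415/√(0.3415²+0.153²) = 0.9126.
B = (4π×10⁻⁷ × 9.81) / (4π × 0.153) × (0.9126 + 0.9126) = 1.17×10⁻⁵ T.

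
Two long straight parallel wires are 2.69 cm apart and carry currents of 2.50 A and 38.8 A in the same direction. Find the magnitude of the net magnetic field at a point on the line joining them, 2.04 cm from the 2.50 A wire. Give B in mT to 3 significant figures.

Each long wire gives B = μ₀I/(2πd). Distances are d₁ = 0.0204 m and d₂ = 0.0065 m.
B₁ = 2.45×10⁻⁵ T, B₂ = 1.19×10⁻³ T.
Between parallel currents the two contributions point in opposite directions, so they subtract. B = |B₁ − B₂| = |2.45×10⁻⁵ − 1.19×10⁻³| = 1.17×10⁻³ T.

B ≈ 1.17 mT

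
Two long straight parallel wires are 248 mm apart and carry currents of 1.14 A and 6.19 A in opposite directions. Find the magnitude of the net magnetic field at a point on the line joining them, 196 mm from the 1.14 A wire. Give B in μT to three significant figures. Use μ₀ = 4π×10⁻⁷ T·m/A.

Each long wire gives B = μ₀I/(2πd). Distances are d₁ = 0.196 m and d₂ = 0.052 m.
B₁ = 1.16×10⁻⁶ T, B₂ = 2.38×10⁻⁵ T.
Between antiparallel currents both contributions point the same way, so they add. B = B₁ + B₂ = 1.16×10⁻⁶ + 2.38×10⁻⁵ = 2.50×10⁻⁵ T.

B ≈ 25.0 μT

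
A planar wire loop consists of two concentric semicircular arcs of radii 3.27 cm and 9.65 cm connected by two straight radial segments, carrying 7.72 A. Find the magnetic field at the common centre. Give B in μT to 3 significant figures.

B ≈ 49.0 μT

The radial connectors point toward the centre, so dl × r̂ = 0 and they contribute nothing.
Each semicircle gives μ₀I/(4R): inner arc 7.42×10⁻⁵ T, outer arc 2.51×10⁻⁵ T.
The two arcs carry current in opposite angular senses, so their fields oppose: B = |7.42×10⁻⁵ − 2.51×10⁻⁵| = 4.90×10⁻⁵ T.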